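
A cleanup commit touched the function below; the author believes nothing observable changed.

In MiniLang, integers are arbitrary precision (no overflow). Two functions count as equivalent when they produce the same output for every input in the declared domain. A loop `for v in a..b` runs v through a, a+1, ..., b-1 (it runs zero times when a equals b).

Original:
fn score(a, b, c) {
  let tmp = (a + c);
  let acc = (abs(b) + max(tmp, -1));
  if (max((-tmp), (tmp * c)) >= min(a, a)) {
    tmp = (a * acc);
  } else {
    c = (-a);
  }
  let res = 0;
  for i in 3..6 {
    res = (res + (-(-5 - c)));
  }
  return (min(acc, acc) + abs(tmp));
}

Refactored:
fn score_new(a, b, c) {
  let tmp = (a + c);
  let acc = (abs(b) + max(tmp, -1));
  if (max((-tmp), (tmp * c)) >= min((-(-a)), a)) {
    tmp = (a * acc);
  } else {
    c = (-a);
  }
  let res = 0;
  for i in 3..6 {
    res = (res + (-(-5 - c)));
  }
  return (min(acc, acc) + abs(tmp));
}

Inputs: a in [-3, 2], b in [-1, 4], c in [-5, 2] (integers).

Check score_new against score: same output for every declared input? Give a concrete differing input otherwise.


Reading the diff, among the changes: same computation, different form.
Tracing a=2, b=-1, c=0: score: tmp=2, then acc=3, then (max((-tmp), (tmp * c)) >= min(a, a)) is false, then c=-2, then res=0, then (i=3), then res=3, then (i=4), then res=6, then (i=5), then res=9, then returns 5 | score_new: tmp=2, then acc=3, then (max((-tmp), (tmp * c)) >= min((-(-a)), a)) is false, then c=-2, then res=0, then (i=3), then res=3, then (i=4), then res=6, then (i=5), then res=9, then returns 5 — matching result 5.
Checked all 288 inputs in the declared domain: the outputs agree on every one.
verdict: equivalent


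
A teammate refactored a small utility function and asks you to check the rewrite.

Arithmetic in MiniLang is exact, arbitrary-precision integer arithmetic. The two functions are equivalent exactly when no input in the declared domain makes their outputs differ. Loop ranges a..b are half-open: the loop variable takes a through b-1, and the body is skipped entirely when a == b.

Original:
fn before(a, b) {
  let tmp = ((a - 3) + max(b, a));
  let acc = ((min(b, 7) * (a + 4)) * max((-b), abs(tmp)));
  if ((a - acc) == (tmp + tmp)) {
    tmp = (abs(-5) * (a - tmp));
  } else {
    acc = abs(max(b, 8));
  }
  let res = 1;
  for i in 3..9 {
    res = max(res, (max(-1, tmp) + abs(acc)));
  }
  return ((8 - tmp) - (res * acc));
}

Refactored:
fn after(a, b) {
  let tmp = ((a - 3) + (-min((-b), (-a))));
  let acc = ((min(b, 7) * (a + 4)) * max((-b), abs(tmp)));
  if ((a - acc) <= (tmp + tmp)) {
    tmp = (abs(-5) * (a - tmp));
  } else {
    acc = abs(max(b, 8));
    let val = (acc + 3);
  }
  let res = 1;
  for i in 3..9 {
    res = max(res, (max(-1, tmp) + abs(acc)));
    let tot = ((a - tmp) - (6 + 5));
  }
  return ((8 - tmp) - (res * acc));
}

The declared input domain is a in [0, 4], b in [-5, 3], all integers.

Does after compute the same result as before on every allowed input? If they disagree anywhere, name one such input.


Evaluate both at a=0, b=1.
before: tmp=-2, then acc=8, then ((a - acc) == (tmp + tmp)) is false, then acc=8, then res=1, then (i=3), then res=7, then (i=4), then res=7, then (i=5), then res=7, then (i=6), then res=7, then (i=7), then res=7, then (i=8), then res=7, then returns -46
after: tmp=-2, then acc=8, then ((a - acc) <= (tmp + tmp)) is true, then tmp=10, then res=1, then (i=3), then res=18, then tot=-21, then (i=4), then res=18, then tot=-21, then (i=5), then res=18, then tot=-21, then (i=6), then res=18, then tot=-21, then (i=7), then res=18, then tot=-21, then (i=8), then res=18, then tot=-21, then returns -146
-46 and -146 differ, so these are not the same function on this domain.
verdict: not equivalent; witness: a=0, b=1


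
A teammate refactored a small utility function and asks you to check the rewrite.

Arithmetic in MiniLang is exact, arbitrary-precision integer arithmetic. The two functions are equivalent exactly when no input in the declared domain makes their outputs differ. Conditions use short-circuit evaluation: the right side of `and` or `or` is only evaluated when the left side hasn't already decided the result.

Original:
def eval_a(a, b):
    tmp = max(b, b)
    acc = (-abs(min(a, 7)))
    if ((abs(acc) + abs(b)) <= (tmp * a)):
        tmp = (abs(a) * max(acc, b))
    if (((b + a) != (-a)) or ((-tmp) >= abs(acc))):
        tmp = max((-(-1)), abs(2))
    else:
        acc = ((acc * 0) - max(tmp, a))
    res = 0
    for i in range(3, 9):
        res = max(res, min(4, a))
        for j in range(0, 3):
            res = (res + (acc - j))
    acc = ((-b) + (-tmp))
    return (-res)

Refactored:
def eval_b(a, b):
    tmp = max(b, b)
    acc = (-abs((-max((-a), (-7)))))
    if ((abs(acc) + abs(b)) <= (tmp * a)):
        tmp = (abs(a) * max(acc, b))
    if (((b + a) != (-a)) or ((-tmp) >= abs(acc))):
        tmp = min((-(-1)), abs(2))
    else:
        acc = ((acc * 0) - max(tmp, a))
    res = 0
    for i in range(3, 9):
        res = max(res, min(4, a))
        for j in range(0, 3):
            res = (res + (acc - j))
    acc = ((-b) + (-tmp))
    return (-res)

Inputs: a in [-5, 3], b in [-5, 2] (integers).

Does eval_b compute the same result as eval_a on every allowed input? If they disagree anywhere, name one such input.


The suspicious edit (`max((-(-1)), abs(2))` became `min((-(-1)), abs(2))`) never changes the result for any input inside the declared domain.
As a probe, take a=-3, b=0: eval_a runs tmp becomes 0; next acc becomes -3; next ((abs(acc) + abs(b)) <= (tmp * a)) evaluates to false; next (((b + a) != (-a)) or ((-tmp) >= abs(acc))) evaluates to true; next tmp becomes 2; next res becomes 0; next at i=3:; next res becomes 0; next at j=0:; next res becomes -3; next at j=1:; next res becomes -7; next at j=2:; next res becomes -12; next at i=4:; next res becomes -3; next at j=0:; next res becomes -6; next at j=1:; next res becomes -10; next at j=2:; next res becomes -15; next at i=5:; next res becomes -3; next at j=0:; next res becomes -6; next at j=1:; next res becomes -10; next at j=2:; next res becomes -15; next at i=6:; next res becomes -3; next at j=0:; next res becomes -6; next at j=1:; next res becomes -10; next at j=2:; next res becomes -15; next at i=7:; next res becomes -3; next at j=0:; next res becomes -6; next at j=1:; next res becomes -10; next at j=2:; next res becomes -15; next at i=8:; next res becomes -3; next at j=0:; next res becomes -6; next at j=1:; next res becomes -10; next at j=2:; next res becomes -15; next acc becomes -2; next final value 15; eval_b runs tmp becomes 0; next acc becomes -3; next ((abs(acc) + abs(b)) <= (tmp * a)) evaluates to false; next (((b + a) != (-a)) or ((-tmp) >= abs(acc))) evaluates to true; next tmp becomes 1; next res becomes 0; next at i=3:; next res becomes 0; next at j=0:; next res becomes -3; next at j=1:; next res becomes -7; next at j=2:; next res becomes -12; next at i=4:; next res becomes -3; next at j=0:; next res becomes -6; next at j=1:; next res becomes -10; next at j=2:; next res becomes -15; next at i=5:; next res becomes -3; next at j=0:; next res becomes -6; next at j=1:; next res becomes -10; next at j=2:; next res becomes -15; next at i=6:; next res becomes -3; next at j=0:; next res becomes -6; next at j=1:; next res becomes -10; next at j=2:; next res becomes -15; next at i=7:; next res becomes -3; next at j=0:; next res becomes -6; next at j=1:; next res becomes -10; next at j=2:; next res becomes -15; next at i=8:; next res becomes -3; next at j=0:; next res becomes -6; next at j=1:; next res becomes -10; next at j=2:; next res becomes -15; next acc becomes -1; next final value 15; both end at 15.
Sweeping the whole domain (72 inputs) finds no disagreement.
verdict: equivalent


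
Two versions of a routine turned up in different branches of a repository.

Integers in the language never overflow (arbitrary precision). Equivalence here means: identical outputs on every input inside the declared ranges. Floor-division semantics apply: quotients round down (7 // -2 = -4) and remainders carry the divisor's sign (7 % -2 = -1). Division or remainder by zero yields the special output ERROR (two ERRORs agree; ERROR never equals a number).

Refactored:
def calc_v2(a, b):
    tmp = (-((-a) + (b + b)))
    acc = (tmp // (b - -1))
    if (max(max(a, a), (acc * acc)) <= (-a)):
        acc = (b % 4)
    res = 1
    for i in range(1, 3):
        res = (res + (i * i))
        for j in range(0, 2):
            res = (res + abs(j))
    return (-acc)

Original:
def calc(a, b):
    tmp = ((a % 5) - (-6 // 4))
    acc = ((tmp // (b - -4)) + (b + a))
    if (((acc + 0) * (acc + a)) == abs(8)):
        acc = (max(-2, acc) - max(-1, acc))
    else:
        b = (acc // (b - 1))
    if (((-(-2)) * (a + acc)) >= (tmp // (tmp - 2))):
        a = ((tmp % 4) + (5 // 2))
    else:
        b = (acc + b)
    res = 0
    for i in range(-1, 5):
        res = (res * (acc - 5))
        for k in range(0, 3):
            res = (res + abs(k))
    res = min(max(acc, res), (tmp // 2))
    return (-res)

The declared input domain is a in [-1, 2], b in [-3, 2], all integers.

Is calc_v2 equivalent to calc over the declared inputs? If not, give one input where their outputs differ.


On input a=-1, b=-3, calc returns -2 while calc_v2 returns 3.
verdict: not equivalent; witness: a=-1, b=-3


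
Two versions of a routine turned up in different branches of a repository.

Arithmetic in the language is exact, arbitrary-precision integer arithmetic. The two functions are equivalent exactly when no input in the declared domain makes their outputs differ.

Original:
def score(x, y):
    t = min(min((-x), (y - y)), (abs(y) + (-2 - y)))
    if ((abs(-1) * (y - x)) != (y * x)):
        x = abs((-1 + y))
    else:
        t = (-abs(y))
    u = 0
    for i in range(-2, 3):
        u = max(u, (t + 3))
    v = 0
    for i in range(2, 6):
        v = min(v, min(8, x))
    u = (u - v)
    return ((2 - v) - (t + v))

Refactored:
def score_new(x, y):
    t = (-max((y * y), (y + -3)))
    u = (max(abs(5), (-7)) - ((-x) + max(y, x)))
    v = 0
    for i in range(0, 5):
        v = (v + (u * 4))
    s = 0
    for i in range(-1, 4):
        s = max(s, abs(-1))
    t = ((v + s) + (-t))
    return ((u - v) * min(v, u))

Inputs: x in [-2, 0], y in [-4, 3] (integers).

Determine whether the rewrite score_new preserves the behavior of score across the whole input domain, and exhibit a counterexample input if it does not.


Input x=-2, y=-4: 2 from score versus -475 from score_new.
verdict: not equivalent; witness: x=-2, y=-4


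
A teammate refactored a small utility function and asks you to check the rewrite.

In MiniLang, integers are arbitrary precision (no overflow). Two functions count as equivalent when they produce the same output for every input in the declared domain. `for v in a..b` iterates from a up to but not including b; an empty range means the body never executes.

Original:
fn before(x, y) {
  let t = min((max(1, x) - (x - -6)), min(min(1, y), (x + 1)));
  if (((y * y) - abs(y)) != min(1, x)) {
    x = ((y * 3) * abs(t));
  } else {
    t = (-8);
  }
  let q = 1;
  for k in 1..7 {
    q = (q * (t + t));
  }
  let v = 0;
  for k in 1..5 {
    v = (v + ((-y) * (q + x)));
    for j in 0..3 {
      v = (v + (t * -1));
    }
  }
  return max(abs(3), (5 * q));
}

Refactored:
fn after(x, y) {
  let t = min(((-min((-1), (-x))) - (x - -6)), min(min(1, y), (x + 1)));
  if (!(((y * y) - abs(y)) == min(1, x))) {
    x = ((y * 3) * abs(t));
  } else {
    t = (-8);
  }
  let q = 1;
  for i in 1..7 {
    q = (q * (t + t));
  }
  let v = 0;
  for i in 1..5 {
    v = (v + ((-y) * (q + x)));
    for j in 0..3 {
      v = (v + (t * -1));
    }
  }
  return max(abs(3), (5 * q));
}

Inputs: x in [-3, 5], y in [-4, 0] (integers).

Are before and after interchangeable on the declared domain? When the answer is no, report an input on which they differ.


Equivalent — the differences include comparison usage differs, boolean connective usage differs, min/max/abs usage differs, local variable names differ, yet no declared input distinguishes the two.
Tracing x=0, y=-1: before: t=-5, then (((y * y) - abs(y)) != min(1, x)) is false, then t=-8, then q=1, then (k=1), then q=-16, then (k=2), then q=256, then (k=3), then q=-4096, then (k=4), then q=65536, then (k=5), then q=-1048576, then (k=6), then q=16777216, then v=0, then (k=1), then v=16777216, then (j=0), then v=16777224, then (j=1), then v=16777232, then (j=2), then v=16777240, then (k=2), then v=33554456, then (j=0), then v=33554464, then (j=1), then v=33554472, then (j=2), then v=33554480, then (k=3), then v=50331696, then (j=0), then v=50331704, then (j=1), then v=50331712, then (j=2), then v=50331720, then (k=4), then v=67108936, then (j=0), then v=67108944, then (j=1), then v=67108952, then (j=2), then v=67108960, then returns 83886080 | after: t=-5, then (!(((y * y) - abs(y)) == min(1, x))) is false, then t=-8, then q=1, then (i=1), then q=-16, then (i=2), then q=256, then (i=3), then q=-4096, then (i=4), then q=65536, then (i=5), then q=-1048576, then (i=6), then q=16777216, then v=0, then (i=1), then v=16777216, then (j=0), then v=16777224, then (j=1), then v=16777232, then (j=2), then v=16777240, then (i=2), then v=33554456, then (j=0), then v=33554464, then (j=1), then v=33554472, then (j=2), then v=33554480, then (i=3), then v=50331696, then (j=0), then v=50331704, then (j=1), then v=50331712, then (j=2), then v=50331720, then (i=4), then v=67108936, then (j=0), then v=67108944, then (j=1), then v=67108952, then (j=2), then v=67108960, then returns 83886080 — matching result 83886080.
Sweeping the whole domain (45 inputs) finds no disagreement.
verdict: equivalent


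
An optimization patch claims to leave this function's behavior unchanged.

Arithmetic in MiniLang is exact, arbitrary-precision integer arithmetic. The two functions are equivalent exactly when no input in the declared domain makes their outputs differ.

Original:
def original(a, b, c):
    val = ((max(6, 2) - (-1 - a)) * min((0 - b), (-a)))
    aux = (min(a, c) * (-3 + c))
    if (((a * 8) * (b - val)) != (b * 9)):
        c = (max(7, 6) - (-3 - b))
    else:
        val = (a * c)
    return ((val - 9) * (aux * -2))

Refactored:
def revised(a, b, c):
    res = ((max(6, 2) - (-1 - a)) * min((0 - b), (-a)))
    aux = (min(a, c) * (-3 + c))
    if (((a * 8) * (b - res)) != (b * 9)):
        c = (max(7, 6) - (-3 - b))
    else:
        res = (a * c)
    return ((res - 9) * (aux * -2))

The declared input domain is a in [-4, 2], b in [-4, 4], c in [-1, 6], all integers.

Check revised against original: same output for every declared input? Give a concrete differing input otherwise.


Reading the diff, among the changes: local variable names differ.
Tracing a=-2, b=1, c=0: original: val := -5 | aux := 6 | (((a * 8) * (b - val)) != (b * 9)): true | c := 11 | result 168 | revised: res := -5 | aux := 6 | (((a * 8) * (b - res)) != (b * 9)): true | c := 11 | result 168 — matching result 168.
Across all 504 domain points the two functions coincide.
verdict: equivalent


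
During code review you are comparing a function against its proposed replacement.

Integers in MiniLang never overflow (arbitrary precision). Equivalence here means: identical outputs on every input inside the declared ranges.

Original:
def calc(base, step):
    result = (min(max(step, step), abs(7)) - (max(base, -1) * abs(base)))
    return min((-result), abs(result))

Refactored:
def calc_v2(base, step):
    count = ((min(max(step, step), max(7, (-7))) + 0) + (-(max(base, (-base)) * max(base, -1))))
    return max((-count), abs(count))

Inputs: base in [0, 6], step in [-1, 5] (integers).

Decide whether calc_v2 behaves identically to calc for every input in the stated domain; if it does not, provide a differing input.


Run the pair on base=0, step=1.
calc: result becomes 1; next final value -1
calc_v2: count becomes 1; next final value 1
-1 and 1 differ, so these are not the same function on this domain.
verdict: not equivalent; witness: base=0, step=1


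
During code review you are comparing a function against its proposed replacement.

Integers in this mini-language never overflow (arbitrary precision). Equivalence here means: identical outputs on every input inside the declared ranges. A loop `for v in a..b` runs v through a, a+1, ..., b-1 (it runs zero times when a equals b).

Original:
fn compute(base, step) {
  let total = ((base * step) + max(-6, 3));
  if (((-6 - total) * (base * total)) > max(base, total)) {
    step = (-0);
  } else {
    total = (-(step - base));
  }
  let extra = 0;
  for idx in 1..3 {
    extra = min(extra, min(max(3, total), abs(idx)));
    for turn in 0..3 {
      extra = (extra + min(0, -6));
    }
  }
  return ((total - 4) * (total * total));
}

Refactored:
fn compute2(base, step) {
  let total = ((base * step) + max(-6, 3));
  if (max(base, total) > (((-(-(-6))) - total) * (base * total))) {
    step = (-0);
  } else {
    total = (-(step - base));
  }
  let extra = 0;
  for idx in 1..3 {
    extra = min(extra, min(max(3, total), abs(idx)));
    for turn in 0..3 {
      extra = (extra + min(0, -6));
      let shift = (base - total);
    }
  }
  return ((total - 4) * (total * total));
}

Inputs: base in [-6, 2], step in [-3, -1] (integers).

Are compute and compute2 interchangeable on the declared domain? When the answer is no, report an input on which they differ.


Take base=-6, step=-3.
compute: total = 21; (((-6 - total) * (base * total)) > max(base, total)) -> true; step = 0; extra = 0; [idx=1]; extra = 0; [turn=0]; extra = -6; [turn=1]; extra = -12; [turn=2]; extra = -18; [idx=2]; extra = -18; [turn=0]; extra = -24; [turn=1]; extra = -30; [turn=2]; extra = -36; return 7497
compute2: total = 21; (max(base, total) > (((-(-(-6))) - total) * (base * total))) -> false; total = -3; extra = 0; [idx=1]; extra = 0; [turn=0]; extra = -6; shift = -3; [turn=1]; extra = -12; shift = -3; [turn=2]; extra = -18; shift = -3; [idx=2]; extra = -18; [turn=0]; extra = -24; shift = -3; [turn=1]; extra = -30; shift = -3; [turn=2]; extra = -36; shift = -3; return -63
7497 vs -63 — the two versions disagree here.
verdict: not equivalent; witness: base=-6, step=-3


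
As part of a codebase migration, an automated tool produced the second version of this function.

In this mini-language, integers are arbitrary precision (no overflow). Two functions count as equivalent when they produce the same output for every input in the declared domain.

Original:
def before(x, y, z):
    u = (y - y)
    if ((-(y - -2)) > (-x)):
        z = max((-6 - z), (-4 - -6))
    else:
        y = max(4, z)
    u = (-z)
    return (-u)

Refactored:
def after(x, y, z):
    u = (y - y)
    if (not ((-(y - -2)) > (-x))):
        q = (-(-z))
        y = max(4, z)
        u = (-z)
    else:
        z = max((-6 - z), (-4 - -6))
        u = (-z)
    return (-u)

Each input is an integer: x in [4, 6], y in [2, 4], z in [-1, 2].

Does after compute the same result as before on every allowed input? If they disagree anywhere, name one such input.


The two versions differ — the changes include local variable names differ; also boolean connective usage differs; also statement counts differ.
Spot check at x=4, y=3, z=2 — before: u=0, then ((-(y - -2)) > (-x)) is false, then y=4, then u=-2, then returns 2. after: u=0, then (not ((-(y - -2)) > (-x))) is true, then q=2, then y=4, then u=-2, then returns 2. Both give 2.
Checked all 36 inputs in the declared domain: the outputs agree on every one.
verdict: equivalent


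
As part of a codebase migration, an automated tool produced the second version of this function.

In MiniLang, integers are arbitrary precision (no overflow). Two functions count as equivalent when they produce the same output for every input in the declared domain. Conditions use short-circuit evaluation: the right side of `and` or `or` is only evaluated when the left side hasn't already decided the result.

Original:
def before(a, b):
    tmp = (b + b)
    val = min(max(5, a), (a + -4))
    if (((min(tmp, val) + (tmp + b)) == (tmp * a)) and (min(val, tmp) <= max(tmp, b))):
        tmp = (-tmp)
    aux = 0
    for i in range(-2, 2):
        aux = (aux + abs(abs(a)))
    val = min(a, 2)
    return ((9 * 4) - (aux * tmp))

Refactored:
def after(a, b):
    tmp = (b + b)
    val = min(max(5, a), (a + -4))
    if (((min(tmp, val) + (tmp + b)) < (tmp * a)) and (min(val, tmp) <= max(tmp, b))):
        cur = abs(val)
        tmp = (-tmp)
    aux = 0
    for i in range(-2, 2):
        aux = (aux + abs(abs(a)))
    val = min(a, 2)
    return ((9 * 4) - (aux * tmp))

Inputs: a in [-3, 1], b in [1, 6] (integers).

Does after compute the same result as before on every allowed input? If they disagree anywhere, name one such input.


At a=-1, b=1: before gives 44, after gives 28.
verdict: not equivalent; witness: a=-1, b=1


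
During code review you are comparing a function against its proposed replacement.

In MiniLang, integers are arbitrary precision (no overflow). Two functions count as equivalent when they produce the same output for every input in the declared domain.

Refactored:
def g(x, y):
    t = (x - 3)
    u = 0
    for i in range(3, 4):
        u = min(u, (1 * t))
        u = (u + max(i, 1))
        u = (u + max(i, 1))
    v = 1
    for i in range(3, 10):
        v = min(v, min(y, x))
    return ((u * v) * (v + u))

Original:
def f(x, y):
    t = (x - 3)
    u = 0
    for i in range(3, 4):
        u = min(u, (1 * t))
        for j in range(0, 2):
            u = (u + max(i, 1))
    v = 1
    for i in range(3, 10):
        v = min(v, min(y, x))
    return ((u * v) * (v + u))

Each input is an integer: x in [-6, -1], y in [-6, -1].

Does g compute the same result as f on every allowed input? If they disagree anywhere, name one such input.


The two versions differ — the changes include constant usage differs, and loop structure differs, and min/max/abs usage differs, and arithmetic usage differs, and local variable names differ.
As a probe, take x=-1, y=-3: f runs t=-4, then u=0, then (i=3), then u=-4, then (j=0), then u=-1, then (j=1), then u=2, then v=1, then (i=3), then v=-3, then (i=4), then v=-3, then (i=5), then v=-3, then (i=6), then v=-3, then (i=7), then v=-3, then (i=8), then v=-3, then (i=9), then v=-3, then returns 6; g runs t=-4, then u=0, then (i=3), then u=-4, then u=-1, then u=2, then v=1, then (i=3), then v=-3, then (i=4), then v=-3, then (i=5), then v=-3, then (i=6), then v=-3, then (i=7), then v=-3, then (i=8), then v=-3, then (i=9), then v=-3, then returns 6; both end at 6.
Checked all 36 inputs in the declared domain: the outputs agree on every one.
verdict: equivalent


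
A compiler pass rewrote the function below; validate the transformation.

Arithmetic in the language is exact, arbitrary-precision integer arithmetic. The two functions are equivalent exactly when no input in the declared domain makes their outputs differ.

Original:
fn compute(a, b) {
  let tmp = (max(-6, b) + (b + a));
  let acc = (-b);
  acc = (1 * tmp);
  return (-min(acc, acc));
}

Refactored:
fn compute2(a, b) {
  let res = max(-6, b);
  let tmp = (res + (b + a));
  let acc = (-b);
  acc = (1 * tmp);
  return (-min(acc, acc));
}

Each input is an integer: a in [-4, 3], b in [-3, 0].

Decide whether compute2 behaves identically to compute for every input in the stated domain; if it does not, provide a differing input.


This is a faithful refactor — local variable names differ, and statement counts differ, but the computed results match everywhere.
Spot check at a=1, b=-1 — compute: tmp = -1; acc = 1; acc = -1; return 1. compute2: res = -1; tmp = -1; acc = 1; acc = -1; return 1. Both give 1.
Every one of the 32 inputs gives matching results.
verdict: equivalent


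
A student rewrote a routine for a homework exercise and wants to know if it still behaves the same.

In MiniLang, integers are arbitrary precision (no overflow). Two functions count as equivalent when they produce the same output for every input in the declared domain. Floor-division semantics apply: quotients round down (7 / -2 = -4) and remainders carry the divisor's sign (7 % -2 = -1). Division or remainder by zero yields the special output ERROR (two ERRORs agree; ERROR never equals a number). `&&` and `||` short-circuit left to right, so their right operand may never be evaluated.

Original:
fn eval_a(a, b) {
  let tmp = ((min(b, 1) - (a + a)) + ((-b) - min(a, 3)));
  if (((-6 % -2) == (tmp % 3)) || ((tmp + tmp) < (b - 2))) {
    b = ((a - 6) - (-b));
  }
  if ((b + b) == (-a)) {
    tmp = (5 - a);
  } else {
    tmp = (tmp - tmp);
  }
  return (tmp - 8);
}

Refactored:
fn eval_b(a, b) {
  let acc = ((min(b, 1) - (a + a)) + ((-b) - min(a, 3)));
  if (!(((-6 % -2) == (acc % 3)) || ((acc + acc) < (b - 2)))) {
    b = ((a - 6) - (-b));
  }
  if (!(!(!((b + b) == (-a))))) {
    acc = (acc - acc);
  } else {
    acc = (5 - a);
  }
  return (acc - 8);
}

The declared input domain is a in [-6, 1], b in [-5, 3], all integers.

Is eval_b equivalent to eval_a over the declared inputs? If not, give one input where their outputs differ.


Evaluate both at a=-6, b=3.
eval_a: tmp := 16 | (((-6 % -2) == (tmp % 3)) || ((tmp + tmp) < (b - 2))): false | ((b + b) == (-a)): true | tmp := 11 | result 3
eval_b: acc := 16 | (!(((-6 % -2) == (acc % 3)) || ((acc + acc) < (b - 2)))): true | b := -9 | (!(!(!((b + b) == (-a))))): true | acc := 0 | result -8
3 and -8 differ, so these are not the same function on this domain.
verdict: not equivalent; witness: a=-6, b=3


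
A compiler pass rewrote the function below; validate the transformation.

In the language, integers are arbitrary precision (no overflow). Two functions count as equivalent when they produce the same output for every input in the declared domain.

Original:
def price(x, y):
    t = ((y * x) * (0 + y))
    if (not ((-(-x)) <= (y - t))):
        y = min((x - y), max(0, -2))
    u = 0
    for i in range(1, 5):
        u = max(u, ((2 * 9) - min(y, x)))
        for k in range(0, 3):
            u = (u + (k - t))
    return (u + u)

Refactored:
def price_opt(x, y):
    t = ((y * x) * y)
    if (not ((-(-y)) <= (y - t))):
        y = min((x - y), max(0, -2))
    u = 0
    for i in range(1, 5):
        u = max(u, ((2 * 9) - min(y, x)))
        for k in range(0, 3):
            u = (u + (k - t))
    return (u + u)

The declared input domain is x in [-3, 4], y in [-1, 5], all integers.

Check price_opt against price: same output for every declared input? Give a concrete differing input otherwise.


Not equivalent: x=0, y=-1 separates them (60 vs 62).
price: t becomes 0; next (not ((-(-x)) <= (y - t))) evaluates to true; next y becomes 0; next u becomes 0; next at i=1:; next u becomes 18; next at k=0:; next u becomes 18; next at k=1:; next u becomes 19; next at k=2:; next u becomes 21; next at i=2:; next u becomes 21; next at k=0:; next u becomes 21; next at k=1:; next u becomes 22; next at k=2:; next u becomes 24; next at i=3:; next u becomes 24; next at k=0:; next u becomes 24; next at k=1:; next u becomes 25; next at k=2:; next u becomes 27; next at i=4:; next u becomes 27; next at k=0:; next u becomes 27; next at k=1:; next u becomes 28; next at k=2:; next u becomes 30; next final value 60
price_opt: t becomes 0; next (not ((-(-y)) <= (y - t))) evaluates to false; next u becomes 0; next at i=1:; next u becomes 19; next at k=0:; next u becomes 19; next at k=1:; next u becomes 20; next at k=2:; next u becomes 22; next at i=2:; next u becomes 22; next at k=0:; next u becomes 22; next at k=1:; next u becomes 23; next at k=2:; next u becomes 25; next at i=3:; next u becomes 25; next at k=0:; next u becomes 25; next at k=1:; next u becomes 26; next at k=2:; next u becomes 28; next at i=4:; next u becomes 28; next at k=0:; next u becomes 28; next at k=1:; next u becomes 29; next at k=2:; next u becomes 31; next final value 62
verdict: not equivalent; witness: x=0, y=-1


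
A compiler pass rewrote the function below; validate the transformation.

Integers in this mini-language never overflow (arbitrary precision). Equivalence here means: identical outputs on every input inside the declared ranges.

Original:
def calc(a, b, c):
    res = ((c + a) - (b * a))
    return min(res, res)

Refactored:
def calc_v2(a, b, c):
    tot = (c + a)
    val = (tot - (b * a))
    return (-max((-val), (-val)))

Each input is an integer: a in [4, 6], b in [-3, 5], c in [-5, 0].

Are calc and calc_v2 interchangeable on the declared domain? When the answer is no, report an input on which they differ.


Equivalent — the differences include statement counts differ, and local variable names differ, and min/max/abs usage differs, yet no declared input distinguishes the two.
Tracing a=4, b=5, c=-5: calc: res=-21, then returns -21 | calc_v2: tot=-1, then val=-21, then returns -21 — matching result -21.
Across all 162 domain points the two functions coincide.
verdict: equivalent


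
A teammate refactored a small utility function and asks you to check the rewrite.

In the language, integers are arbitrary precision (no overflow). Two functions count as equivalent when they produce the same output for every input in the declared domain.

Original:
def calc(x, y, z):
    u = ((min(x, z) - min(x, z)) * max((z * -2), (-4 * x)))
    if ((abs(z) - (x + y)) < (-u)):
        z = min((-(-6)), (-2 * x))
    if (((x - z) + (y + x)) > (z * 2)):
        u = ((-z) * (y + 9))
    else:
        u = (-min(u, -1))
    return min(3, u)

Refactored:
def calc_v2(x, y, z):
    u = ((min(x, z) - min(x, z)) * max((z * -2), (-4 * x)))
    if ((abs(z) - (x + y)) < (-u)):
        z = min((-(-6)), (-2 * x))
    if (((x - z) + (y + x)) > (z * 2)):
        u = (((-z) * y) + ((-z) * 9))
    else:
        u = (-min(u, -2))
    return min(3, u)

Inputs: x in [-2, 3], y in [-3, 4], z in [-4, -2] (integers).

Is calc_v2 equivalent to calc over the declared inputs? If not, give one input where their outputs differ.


These are not equivalent — on x=-2, y=-3, z=-2 the outputs split (1 vs 2).
calc: u=0, then ((abs(z) - (x + y)) < (-u)) is false, then (((x - z) + (y + x)) > (z * 2)) is false, then u=1, then returns 1
calc_v2: u=0, then ((abs(z) - (x + y)) < (-u)) is false, then (((x - z) + (y + x)) > (z * 2)) is false, then u=2, then returns 2
verdict: not equivalent; witness: x=-2, y=-3, z=-2


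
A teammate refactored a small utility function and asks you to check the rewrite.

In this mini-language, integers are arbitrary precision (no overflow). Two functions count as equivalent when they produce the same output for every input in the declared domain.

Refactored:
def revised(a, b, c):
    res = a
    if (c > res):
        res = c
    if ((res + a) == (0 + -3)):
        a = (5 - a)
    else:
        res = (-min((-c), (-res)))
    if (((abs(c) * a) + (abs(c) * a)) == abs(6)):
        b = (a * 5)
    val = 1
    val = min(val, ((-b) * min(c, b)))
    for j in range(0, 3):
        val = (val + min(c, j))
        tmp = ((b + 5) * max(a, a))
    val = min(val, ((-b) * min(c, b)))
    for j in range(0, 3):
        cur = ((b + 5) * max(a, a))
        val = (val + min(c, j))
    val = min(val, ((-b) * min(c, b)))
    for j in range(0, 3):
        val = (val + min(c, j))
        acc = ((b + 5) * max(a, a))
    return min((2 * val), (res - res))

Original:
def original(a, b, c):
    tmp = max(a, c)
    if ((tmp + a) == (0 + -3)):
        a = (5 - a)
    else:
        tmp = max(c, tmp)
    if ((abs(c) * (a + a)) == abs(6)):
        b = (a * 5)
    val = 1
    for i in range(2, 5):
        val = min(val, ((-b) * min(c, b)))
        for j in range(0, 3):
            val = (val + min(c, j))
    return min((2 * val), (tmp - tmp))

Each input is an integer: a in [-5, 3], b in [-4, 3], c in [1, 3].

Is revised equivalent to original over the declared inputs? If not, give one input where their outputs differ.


Side by side, the visible changes include: branching structure differs; also loop structure differs; also local variable names differ; also arithmetic usage differs; also min/max/abs usage differs; also statement counts differ; also comparison usage differs; also constant usage differs.
Tracing a=-3, b=-2, c=1: original: tmp := 1 | ((tmp + a) == (0 + -3)): false | tmp := 1 | ((abs(c) * (a + a)) == abs(6)): false | val := 1 | iter i=2: | val := -4 | iter j=0: | val := -4 | iter j=1: | val := -3 | iter j=2: | val := -2 | iter i=3: | val := -4 | iter j=0: | val := -4 | iter j=1: | val := -3 | iter j=2: | val := -2 | iter i=4: | val := -4 | iter j=0: | val := -4 | iter j=1: | val := -3 | iter j=2: | val := -2 | result -4 | revised: res := -3 | (c > res): true | res := 1 | ((res + a) == (0 + -3)): false | res := 1 | (((abs(c) * a) + (abs(c) * a)) == abs(6)): false | val := 1 | val := -4 | iter j=0: | val := -4 | tmp := -9 | iter j=1: | val := -3 | tmp := -9 | iter j=2: | val := -2 | tmp := -9 | val := -4 | iter j=0: | cur := -9 | val := -4 | iter j=1: | cur := -9 | val := -3 | iter j=2: | cur := -9 | val := -2 | val := -4 | iter j=0: | val := -4 | acc := -9 | iter j=1: | val := -3 | acc := -9 | iter j=2: | val := -2 | acc := -9 | result -4 — matching result -4.
An exhaustive pass over the 216 declared inputs shows identical outputs.
verdict: equivalent


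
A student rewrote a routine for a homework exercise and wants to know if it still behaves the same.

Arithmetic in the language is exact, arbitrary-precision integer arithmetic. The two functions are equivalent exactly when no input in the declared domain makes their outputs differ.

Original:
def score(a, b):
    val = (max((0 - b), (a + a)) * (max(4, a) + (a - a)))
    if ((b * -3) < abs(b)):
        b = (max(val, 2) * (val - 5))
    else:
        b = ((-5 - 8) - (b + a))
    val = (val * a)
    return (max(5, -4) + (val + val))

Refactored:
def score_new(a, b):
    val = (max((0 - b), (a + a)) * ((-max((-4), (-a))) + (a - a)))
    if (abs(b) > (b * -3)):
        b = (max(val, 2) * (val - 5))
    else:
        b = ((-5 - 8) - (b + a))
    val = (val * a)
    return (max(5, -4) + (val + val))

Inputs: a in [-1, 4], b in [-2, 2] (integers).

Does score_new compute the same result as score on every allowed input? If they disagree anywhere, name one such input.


Not equivalent: a=-1, b=-2 separates them (-11 vs 9).
score: val becomes 8; next ((b * -3) < abs(b)) evaluates to false; next b becomes -10; next val becomes -8; next final value -11
score_new: val becomes -2; next (abs(b) > (b * -3)) evaluates to false; next b becomes -10; next val becomes 2; next final value 9
verdict: not equivalent; witness: a=-1, b=-2


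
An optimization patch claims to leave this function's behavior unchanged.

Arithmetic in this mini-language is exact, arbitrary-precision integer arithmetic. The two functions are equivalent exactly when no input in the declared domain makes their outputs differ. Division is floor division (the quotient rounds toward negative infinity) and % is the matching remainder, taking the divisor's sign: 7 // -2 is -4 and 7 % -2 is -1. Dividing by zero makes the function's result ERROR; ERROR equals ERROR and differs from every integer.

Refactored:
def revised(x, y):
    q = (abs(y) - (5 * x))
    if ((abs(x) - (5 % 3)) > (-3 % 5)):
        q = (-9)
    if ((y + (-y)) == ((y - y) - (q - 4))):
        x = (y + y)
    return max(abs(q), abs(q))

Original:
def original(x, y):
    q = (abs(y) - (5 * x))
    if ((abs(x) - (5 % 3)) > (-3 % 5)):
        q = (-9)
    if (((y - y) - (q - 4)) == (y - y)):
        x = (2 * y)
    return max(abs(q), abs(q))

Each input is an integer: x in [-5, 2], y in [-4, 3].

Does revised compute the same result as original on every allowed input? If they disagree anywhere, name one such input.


Equivalent — the differences include arithmetic usage differs, plus constant usage differs, yet no declared input distinguishes the two.
As a probe, take x=-3, y=0: original runs q = 15; ((abs(x) - (5 % 3)) > (-3 % 5)) -> false; (((y - y) - (q - 4)) == (y - y)) -> false; return 15; revised runs q = 15; ((abs(x) - (5 % 3)) > (-3 % 5)) -> false; ((y + (-y)) == ((y - y) - (q - 4))) -> false; return 15; both end at 15.
Sweeping the whole domain (64 inputs) finds no disagreement.
verdict: equivalent


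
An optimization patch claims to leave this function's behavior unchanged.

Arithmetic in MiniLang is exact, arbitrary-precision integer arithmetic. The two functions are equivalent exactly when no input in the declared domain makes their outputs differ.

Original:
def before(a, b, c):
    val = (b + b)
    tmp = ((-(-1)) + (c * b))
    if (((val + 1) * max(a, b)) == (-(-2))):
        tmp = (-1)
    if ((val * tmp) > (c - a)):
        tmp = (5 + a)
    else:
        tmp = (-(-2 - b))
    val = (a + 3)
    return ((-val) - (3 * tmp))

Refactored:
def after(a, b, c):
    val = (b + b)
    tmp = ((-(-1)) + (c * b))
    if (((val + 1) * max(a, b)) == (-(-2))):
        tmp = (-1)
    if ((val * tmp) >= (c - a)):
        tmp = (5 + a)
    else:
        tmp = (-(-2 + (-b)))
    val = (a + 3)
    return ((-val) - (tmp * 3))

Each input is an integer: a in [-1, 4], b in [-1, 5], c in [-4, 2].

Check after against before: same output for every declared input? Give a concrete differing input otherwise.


There is a counterexample at a=-1, b=0, c=-1: -8 on one side, -14 on the other.
before: val becomes 0; next tmp becomes 1; next (((val + 1) * max(a, b)) == (-(-2))) evaluates to false; next ((val * tmp) > (c - a)) evaluates to false; next tmp becomes 2; next val becomes 2; next final value -8
after: val becomes 0; next tmp becomes 1; next (((val + 1) * max(a, b)) == (-(-2))) evaluates to false; next ((val * tmp) >= (c - a)) evaluates to true; next tmp becomes 4; next val becomes 2; next final value -14
verdict: not equivalent; witness: a=-1, b=0, c=-1


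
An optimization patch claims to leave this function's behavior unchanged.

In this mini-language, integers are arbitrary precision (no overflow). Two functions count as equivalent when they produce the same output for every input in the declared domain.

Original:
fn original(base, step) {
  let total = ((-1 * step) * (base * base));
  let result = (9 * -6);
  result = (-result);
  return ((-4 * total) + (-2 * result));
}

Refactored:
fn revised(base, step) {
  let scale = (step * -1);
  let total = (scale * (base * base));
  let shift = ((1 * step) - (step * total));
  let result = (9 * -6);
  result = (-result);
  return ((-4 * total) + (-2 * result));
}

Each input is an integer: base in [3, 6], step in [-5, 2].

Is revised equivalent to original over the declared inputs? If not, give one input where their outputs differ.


Equivalent — the differences include local variable names differ; also statement counts differ; also constant usage differs; also arithmetic usage differs, yet no declared input distinguishes the two.
Spot check at base=4, step=-3 — original: total := 48 | result := -54 | result := 54 | result -300. revised: scale := 3 | total := 48 | shift := 141 | result := -54 | result := 54 | result -300. Both give -300.
Sweeping the whole domain (32 inputs) finds no disagreement.
verdict: equivalent


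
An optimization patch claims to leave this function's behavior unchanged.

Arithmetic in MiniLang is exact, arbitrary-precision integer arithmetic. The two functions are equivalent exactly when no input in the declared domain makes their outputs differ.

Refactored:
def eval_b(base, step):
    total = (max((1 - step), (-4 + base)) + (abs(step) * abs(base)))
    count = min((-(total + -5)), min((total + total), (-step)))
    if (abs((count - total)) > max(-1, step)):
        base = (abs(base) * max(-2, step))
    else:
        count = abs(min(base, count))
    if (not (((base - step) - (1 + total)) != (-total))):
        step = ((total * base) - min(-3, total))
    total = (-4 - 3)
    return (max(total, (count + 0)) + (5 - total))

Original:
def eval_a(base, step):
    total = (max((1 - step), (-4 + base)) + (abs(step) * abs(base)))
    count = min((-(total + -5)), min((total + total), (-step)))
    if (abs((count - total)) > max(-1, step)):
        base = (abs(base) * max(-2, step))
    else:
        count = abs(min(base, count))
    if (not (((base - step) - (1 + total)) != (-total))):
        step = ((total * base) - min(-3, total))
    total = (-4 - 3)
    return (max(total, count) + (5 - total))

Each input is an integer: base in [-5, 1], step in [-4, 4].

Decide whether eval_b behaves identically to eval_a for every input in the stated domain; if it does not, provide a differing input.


Reading the diff, among the changes: arithmetic usage differs; constant usage differs.
As a probe, take base=-3, step=-4: eval_a runs total := 17 | count := -12 | (abs((count - total)) > max(-1, step)): true | base := -6 | (not (((base - step) - (1 + total)) != (-total))): false | total := -7 | result 5; eval_b runs total := 17 | count := -12 | (abs((count - total)) > max(-1, step)): true | base := -6 | (not (((base - step) - (1 + total)) != (-total))): false | total := -7 | result 5; both end at 5.
An exhaustive pass over the 63 declared inputs shows identical outputs.
verdict: equivalent
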